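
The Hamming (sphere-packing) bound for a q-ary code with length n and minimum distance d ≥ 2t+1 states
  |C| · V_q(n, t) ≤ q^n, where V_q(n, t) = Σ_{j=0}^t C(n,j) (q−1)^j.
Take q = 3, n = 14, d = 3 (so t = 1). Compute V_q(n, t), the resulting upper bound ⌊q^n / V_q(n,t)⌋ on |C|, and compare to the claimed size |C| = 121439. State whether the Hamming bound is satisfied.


V_q(n, t) = 29, q^n = 4782969, Hamming bound = 164929, |C| = 121439 ≤ bound (satisfied).

Step 1: Compute V_q(n, t) = Σ_{j=0}^1 C(n, j) (q−1)^j.
  j = 0: C(14,0)·(2)^0 = 1·1 = 1.
  j = 1: C(14,1)·(2)^1 = 14·2 = 28.
  V_q(n, t) = 1 + 28 = 29.
Step 2: q^n = 3^14 = 4782969.
Step 3: Hamming bound ⌊q^n / V_q(n,t)⌋ = ⌊4782969/29⌋ = 164929.
Step 4: Compare |C| = 121439 to 164929: satisfied.
The claimed |C| lies below the Hamming bound.


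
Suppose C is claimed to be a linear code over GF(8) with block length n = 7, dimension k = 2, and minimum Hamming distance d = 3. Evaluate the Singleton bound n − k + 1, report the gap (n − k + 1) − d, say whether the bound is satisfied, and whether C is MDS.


Singleton RHS = n − k + 1 = 6, slack = 3, bound satisfied, not MDS.

Singleton bound: d ≤ n − k + 1.
Here n = 7, k = 2, so n − k + 1 = 6.
Given d = 3, check d ≤ 6: YES.
Slack = (n − k + 1) − d = 3.
The code is NOT MDS (slack = 3 > 0).
Description: the claimed parameters are [7, 2, 3]_8; such a code would be non-MDS.


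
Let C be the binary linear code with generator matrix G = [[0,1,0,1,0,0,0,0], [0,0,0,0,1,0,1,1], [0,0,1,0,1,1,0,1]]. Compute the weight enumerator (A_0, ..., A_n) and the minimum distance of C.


Weight distribution: A_0 = 1, A_2 = 1, A_3 = 2, A_4 = 1, A_5 = 2, A_6 = 1. Minimum distance d = 2.

Enumerate all 2^3 = 8 messages m ∈ F_2^3.
For each, compute codeword c = mG in F_2^8, then tally its weight.
  m = 000 → c = 00000000, weight = 0.
  m = 100 → c = 01010000, weight = 2.
  m = 010 → c = 00001011, weight = 3.
  m = 110 → c = 01011011, weight = 5.
  m = 001 → c = 00101101, weight = 4.
  m = 101 → c = 01111101, weight = 6.
  m = 011 → c = 00100110, weight = 3.
  m = 111 → c = 01110110, weight = 5.
Tally weights:
  weight 0: 1 codewords.
  weight 2: 1 codewords.
  weight 3: 2 codewords.
  weight 4: 1 codewords.
  weight 5: 2 codewords.
  weight 6: 1 codewords.
Minimum distance d = smallest w > 0 with A_w > 0 = 2.
Sanity: Σ A_w = 8 = 2^3 = 8 ✓.


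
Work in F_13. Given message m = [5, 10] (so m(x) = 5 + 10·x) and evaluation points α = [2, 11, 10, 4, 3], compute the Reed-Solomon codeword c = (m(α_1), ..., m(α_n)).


c = [12, 11, 1, 6, 9]

Message polynomial: m(x) = 5 + 10·x (mod 13).
For each evaluation point α_i, compute m(α_i) mod 13:
  α_1 = 2: Horner steps 10 → 12, so m(2) = 12.
  α_2 = 11: Horner steps 10 → 11, so m(11) = 11.
  α_3 = 10: Horner steps 10 → 1, so m(10) = 1.
  α_4 = 4: Horner steps 10 → 6, so m(4) = 6.
  α_5 = 3: Horner steps 10 → 9, so m(3) = 9.
Codeword c = [12, 11, 1, 6, 9] ∈ F_13^5.


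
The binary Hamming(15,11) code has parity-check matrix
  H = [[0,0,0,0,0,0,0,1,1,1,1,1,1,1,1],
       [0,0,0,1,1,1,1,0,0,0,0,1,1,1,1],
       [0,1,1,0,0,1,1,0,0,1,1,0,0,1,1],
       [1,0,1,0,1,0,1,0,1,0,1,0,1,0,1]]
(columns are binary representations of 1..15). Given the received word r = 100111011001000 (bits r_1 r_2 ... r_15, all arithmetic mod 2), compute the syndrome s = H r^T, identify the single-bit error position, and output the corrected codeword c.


s = (1, 0, 1, 1)^T, error position = 11, corrected codeword c = 100111011011000

Compute s = H r^T mod 2 one row at a time:
  s_1 = 1 + 1 + 0 + 0 + 1 + 0 + 0 + 0 = 3 ≡ 1 (mod 2).
  s_2 = 1 + 1 + 1 + 0 + 1 + 0 + 0 + 0 = 4 ≡ 0 (mod 2).
  s_3 = 0 + 0 + 1 + 0 + 0 + 0 + 0 + 0 = 1 ≡ 1 (mod 2).
  s_4 = 1 + 0 + 1 + 0 + 1 + 0 + 0 + 0 = 3 ≡ 1 (mod 2).
s = (1, 0, 1, 1)^T — this equals column 11 of H (binary 1011), so error is at position 11.
Correct: flip bit 11 of r = 100111011001000 to get c = 100111011011000.


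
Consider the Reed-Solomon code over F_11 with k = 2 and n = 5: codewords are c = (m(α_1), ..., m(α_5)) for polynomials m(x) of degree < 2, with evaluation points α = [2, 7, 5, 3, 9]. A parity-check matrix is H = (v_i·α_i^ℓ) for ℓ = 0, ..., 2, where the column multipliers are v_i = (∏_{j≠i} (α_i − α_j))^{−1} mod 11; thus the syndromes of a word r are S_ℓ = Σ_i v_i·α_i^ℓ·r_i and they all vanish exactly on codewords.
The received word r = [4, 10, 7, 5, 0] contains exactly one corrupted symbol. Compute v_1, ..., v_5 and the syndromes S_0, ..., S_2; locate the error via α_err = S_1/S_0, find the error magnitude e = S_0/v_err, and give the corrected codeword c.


S = (7, 5, 2), error at position 2, error magnitude e = 1, c = [4, 9, 7, 5, 0].

Step 1: column multipliers v_i = (∏_{j≠i}(α_i − α_j))^{−1} mod 11.
  i = 1 (α = 2): (2−7)(2−5)(2−3)(2−9) = (−5)·(−3)·(−1)·(−7) = 105 ≡ 6, so v_1 = 6^{−1} = 2 (mod 11).
  i = 2 (α = 7): (7−2)(7−5)(7−3)(7−9) = 5·2·4·(−2) = −80 ≡ 8, so v_2 = 8^{−1} = 7 (mod 11).
  i = 3 (α = 5): (5−2)(5−7)(5−3)(5−9) = 3·(−2)·2·(−4) = 48 ≡ 4, so v_3 = 4^{−1} = 3 (mod 11).
  i = 4 (α = 3): (3−2)(3−7)(3−5)(3−9) = 1·(−4)·(−2)·(−6) = −48 ≡ 7, so v_4 = 7^{−1} = 8 (mod 11).
  i = 5 (α = 9): (9−2)(9−7)(9−5)(9−3) = 7·2·4·6 = 336 ≡ 6, so v_5 = 6^{−1} = 2 (mod 11).
  v = [2, 7, 3, 8, 2].
Step 2: syndromes of r = [4, 10, 7, 5, 0] (all sums mod 11).
  S_0 = Σ v_i r_i = 2·4 + 7·10 + 3·7 + 8·5 + 2·0 = 139 ≡ 7.
  S_1 = Σ v_i α_i r_i = 2·2·4 + 7·7·10 + 3·5·7 + 8·3·5 + 2·9·0 = 731 ≡ 5.
  α_i^2 mod 11 = [4, 5, 3, 9, 4].
  S_2 = Σ v_i α_i^2 r_i = 2·4·4 + 7·5·10 + 3·3·7 + 8·9·5 + 2·4·0 = 805 ≡ 2.
  S = (7, 5, 2) ≠ 0, so r is not a codeword (an error is present).
Step 3: locate the error. For a single error e at position i, S_ℓ = v_i·e·α_i^ℓ, so α_err = S_1/S_0.
  S_0^{−1} = 7^{−1} = 8 (mod 11), so α_err = 5·8 = 40 ≡ 7 = α_2. Error position i = 2.
  Consistency check: S_2/S_1 = 2·9 = 18 ≡ 7 = α_err ✓ (single-error assumption holds).
Step 4: error magnitude e = S_0/v_2 = S_0·∏_{j≠2}(α_2 − α_j) = 7·8 = 56 ≡ 1 (mod 11).
Step 5: correct position 2: c_2 = r_2 − e = 10 − 1 ≡ 9 (mod 11). Hence c = [4, 9, 7, 5, 0].
  Check: interpolating c through the α_i gives m(x) = 2 + 1·x (degree < 2) with m(α_i) = c_i for every i, so c is indeed a codeword.


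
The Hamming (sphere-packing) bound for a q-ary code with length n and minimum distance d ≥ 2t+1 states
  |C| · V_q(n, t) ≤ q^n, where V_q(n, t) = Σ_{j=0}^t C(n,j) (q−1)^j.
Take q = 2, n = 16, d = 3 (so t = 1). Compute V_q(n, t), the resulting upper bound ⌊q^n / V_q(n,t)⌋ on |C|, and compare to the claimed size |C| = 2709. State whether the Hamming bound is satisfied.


V_q(n, t) = 17, q^n = 65536, Hamming bound = 3855, |C| = 2709 ≤ bound (satisfied).

Step 1: Compute V_q(n, t) = Σ_{j=0}^1 C(n, j) (q−1)^j.
  j = 0: C(16,0)·(1)^0 = 1·1 = 1.
  j = 1: C(16,1)·(1)^1 = 16·1 = 16.
  V_q(n, t) = 1 + 16 = 17.
Step 2: q^n = 2^16 = 65536.
Step 3: Hamming bound ⌊q^n / V_q(n,t)⌋ = ⌊65536/17⌋ = 3855.
Step 4: Compare |C| = 2709 to 3855: satisfied.
The claimed |C| lies below the Hamming bound.


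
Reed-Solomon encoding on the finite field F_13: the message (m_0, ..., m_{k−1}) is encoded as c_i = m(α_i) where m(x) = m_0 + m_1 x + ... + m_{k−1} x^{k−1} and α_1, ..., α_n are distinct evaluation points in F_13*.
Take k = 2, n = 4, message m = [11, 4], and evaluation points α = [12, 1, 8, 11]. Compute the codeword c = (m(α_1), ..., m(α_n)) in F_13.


c = [7, 2, 4, 3]

Message polynomial: m(x) = 11 + 4·x (mod 13).
For each evaluation point α_i, compute m(α_i) mod 13:
  α_1 = 12: Horner steps 4 → 7, so m(12) = 7.
  α_2 = 1: Horner steps 4 → 2, so m(1) = 2.
  α_3 = 8: Horner steps 4 → 4, so m(8) = 4.
  α_4 = 11: Horner steps 4 → 3, so m(11) = 3.
Codeword c = [7, 2, 4, 3] ∈ F_13^4.


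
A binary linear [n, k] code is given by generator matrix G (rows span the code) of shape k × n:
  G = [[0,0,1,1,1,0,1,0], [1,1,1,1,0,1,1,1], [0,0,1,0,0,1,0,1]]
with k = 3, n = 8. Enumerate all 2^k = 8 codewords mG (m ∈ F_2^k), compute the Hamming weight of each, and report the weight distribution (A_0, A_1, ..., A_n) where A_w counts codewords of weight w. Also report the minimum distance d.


Weight distribution: A_0 = 1, A_3 = 1, A_4 = 3, A_5 = 2, A_7 = 1. Minimum distance d = 3.

Enumerate all 2^3 = 8 messages m ∈ F_2^3.
For each, compute codeword c = mG in F_2^8, then tally its weight.
  m = 000 → c = 00000000, weight = 0.
  m = 100 → c = 00111010, weight = 4.
  m = 010 → c = 11110111, weight = 7.
  m = 110 → c = 11001101, weight = 5.
  m = 001 → c = 00100101, weight = 3.
  m = 101 → c = 00011111, weight = 5.
  m = 011 → c = 11010010, weight = 4.
  m = 111 → c = 11101000, weight = 4.
Tally weights:
  weight 0: 1 codewords.
  weight 3: 1 codewords.
  weight 4: 3 codewords.
  weight 5: 2 codewords.
  weight 7: 1 codewords.
Minimum distance d = smallest w > 0 with A_w > 0 = 3.
Sanity: Σ A_w = 8 = 2^3 = 8 ✓.


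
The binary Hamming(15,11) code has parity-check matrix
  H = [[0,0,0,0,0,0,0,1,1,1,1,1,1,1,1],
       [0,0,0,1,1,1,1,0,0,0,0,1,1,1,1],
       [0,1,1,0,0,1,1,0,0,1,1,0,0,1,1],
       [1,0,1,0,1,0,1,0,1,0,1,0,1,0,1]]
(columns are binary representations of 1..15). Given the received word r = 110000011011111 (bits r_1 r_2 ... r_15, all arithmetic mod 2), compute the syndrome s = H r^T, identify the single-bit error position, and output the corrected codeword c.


s = (1, 0, 0, 1)^T, error position = 9, corrected codeword c = 110000010011111

Compute s = H r^T mod 2 one row at a time:
  s_1 = 1 + 1 + 0 + 1 + 1 + 1 + 1 + 1 = 7 ≡ 1 (mod 2).
  s_2 = 0 + 0 + 0 + 0 + 1 + 1 + 1 + 1 = 4 ≡ 0 (mod 2).
  s_3 = 1 + 0 + 0 + 0 + 0 + 1 + 1 + 1 = 4 ≡ 0 (mod 2).
  s_4 = 1 + 0 + 0 + 0 + 1 + 1 + 1 + 1 = 5 ≡ 1 (mod 2).
s = (1, 0, 0, 1)^T — this equals column 9 of H (binary 1001), so error is at position 9.
Correct: flip bit 9 of r = 110000011011111 to get c = 110000010011111.


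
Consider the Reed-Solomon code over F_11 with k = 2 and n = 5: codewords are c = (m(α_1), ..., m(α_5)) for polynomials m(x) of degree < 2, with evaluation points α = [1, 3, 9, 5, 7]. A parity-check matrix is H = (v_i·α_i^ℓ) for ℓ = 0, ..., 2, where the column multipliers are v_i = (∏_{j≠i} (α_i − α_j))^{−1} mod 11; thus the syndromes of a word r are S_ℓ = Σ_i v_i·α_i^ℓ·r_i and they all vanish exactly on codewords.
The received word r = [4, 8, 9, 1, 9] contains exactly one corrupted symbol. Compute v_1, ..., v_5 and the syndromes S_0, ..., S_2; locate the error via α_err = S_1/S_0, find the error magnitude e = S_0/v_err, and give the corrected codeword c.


S = (5, 2, 3), error at position 5, error magnitude e = 4, c = [4, 8, 9, 1, 5].

Step 1: column multipliers v_i = (∏_{j≠i}(α_i − α_j))^{−1} mod 11.
  i = 1 (α = 1): (1−3)(1−9)(1−5)(1−7) = (−2)·(−8)·(−4)·(−6) = 384 ≡ 10, so v_1 = 10^{−1} = 10 (mod 11).
  i = 2 (α = 3): (3−1)(3−9)(3−5)(3−7) = 2·(−6)·(−2)·(−4) = −96 ≡ 3, so v_2 = 3^{−1} = 4 (mod 11).
  i = 3 (α = 9): (9−1)(9−3)(9−5)(9−7) = 8·6·4·2 = 384 ≡ 10, so v_3 = 10^{−1} = 10 (mod 11).
  i = 4 (α = 5): (5−1)(5−3)(5−9)(5−7) = 4·2·(−4)·(−2) = 64 ≡ 9, so v_4 = 9^{−1} = 5 (mod 11).
  i = 5 (α = 7): (7−1)(7−3)(7−9)(7−5) = 6·4·(−2)·2 = −96 ≡ 3, so v_5 = 3^{−1} = 4 (mod 11).
  v = [10, 4, 10, 5, 4].
Step 2: syndromes of r = [4, 8, 9, 1, 9] (all sums mod 11).
  S_0 = Σ v_i r_i = 10·4 + 4·8 + 10·9 + 5·1 + 4·9 = 203 ≡ 5.
  S_1 = Σ v_i α_i r_i = 10·1·4 + 4·3·8 + 10·9·9 + 5·5·1 + 4·7·9 = 1223 ≡ 2.
  α_i^2 mod 11 = [1, 9, 4, 3, 5].
  S_2 = Σ v_i α_i^2 r_i = 10·1·4 + 4·9·8 + 10·4·9 + 5·3·1 + 4·5·9 = 883 ≡ 3.
  S = (5, 2, 3) ≠ 0, so r is not a codeword (an error is present).
Step 3: locate the error. For a single error e at position i, S_ℓ = v_i·e·α_i^ℓ, so α_err = S_1/S_0.
  S_0^{−1} = 5^{−1} = 9 (mod 11), so α_err = 2·9 = 18 ≡ 7 = α_5. Error position i = 5.
  Consistency check: S_2/S_1 = 3·6 = 18 ≡ 7 = α_err ✓ (single-error assumption holds).
Step 4: error magnitude e = S_0/v_5 = S_0·∏_{j≠5}(α_5 − α_j) = 5·3 = 15 ≡ 4 (mod 11).
Step 5: correct position 5: c_5 = r_5 − e = 9 − 4 ≡ 5 (mod 11). Hence c = [4, 8, 9, 1, 5].
  Check: interpolating c through the α_i gives m(x) = 2 + 2·x (degree < 2) with m(α_i) = c_i for every i, so c is indeed a codeword.


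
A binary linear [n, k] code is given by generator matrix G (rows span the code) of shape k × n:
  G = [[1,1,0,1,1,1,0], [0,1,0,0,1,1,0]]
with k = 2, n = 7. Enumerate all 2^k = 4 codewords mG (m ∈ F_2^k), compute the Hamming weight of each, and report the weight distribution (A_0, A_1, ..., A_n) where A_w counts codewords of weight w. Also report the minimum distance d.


Weight distribution: A_0 = 1, A_2 = 1, A_3 = 1, A_5 = 1. Minimum distance d = 2.

Enumerate all 2^2 = 4 messages m ∈ F_2^2.
For each, compute codeword c = mG in F_2^7, then tally its weight.
  m = 00 → c = 0000000, weight = 0.
  m = 10 → c = 1101110, weight = 5.
  m = 01 → c = 0100110, weight = 3.
  m = 11 → c = 1001000, weight = 2.
Tally weights:
  weight 0: 1 codewords.
  weight 2: 1 codewords.
  weight 3: 1 codewords.
  weight 5: 1 codewords.
Minimum distance d = smallest w > 0 with A_w > 0 = 2.
Sanity: Σ A_w = 4 = 2^2 = 4 ✓.


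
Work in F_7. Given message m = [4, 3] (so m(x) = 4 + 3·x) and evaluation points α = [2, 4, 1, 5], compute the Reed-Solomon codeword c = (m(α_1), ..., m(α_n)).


c = [3, 2, 0, 5]

Message polynomial: m(x) = 4 + 3·x (mod 7).
For each evaluation point α_i, compute m(α_i) mod 7:
  α_1 = 2: Horner steps 3 → 3, so m(2) = 3.
  α_2 = 4: Horner steps 3 → 2, so m(4) = 2.
  α_3 = 1: Horner steps 3 → 0, so m(1) = 0.
  α_4 = 5: Horner steps 3 → 5, so m(5) = 5.
Codeword c = [3, 2, 0, 5] ∈ F_7^4.


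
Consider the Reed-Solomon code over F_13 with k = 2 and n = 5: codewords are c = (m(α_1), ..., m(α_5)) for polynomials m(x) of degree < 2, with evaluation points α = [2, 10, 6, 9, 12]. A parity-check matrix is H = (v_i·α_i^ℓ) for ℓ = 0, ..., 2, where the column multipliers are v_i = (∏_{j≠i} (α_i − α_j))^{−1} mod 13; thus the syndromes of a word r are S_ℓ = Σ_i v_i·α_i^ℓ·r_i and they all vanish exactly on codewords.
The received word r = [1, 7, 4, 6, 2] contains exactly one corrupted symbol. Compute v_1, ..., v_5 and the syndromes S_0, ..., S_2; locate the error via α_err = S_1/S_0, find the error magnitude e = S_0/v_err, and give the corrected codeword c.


S = (5, 6, 2), error at position 4, error magnitude e = 3, c = [1, 7, 4, 3, 2].

Step 1: column multipliers v_i = (∏_{j≠i}(α_i − α_j))^{−1} mod 13.
  i = 1 (α = 2): (2−10)(2−6)(2−9)(2−12) = (−8)·(−4)·(−7)·(−10) = 2240 ≡ 4, so v_1 = 4^{−1} = 10 (mod 13).
  i = 2 (α = 10): (10−2)(10−6)(10−9)(10−12) = 8·4·1·(−2) = −64 ≡ 1, so v_2 = 1^{−1} = 1 (mod 13).
  i = 3 (α = 6): (6−2)(6−10)(6−9)(6−12) = 4·(−4)·(−3)·(−6) = −288 ≡ 11, so v_3 = 11^{−1} = 6 (mod 13).
  i = 4 (α = 9): (9−2)(9−10)(9−6)(9−12) = 7·(−1)·3·(−3) = 63 ≡ 11, so v_4 = 11^{−1} = 6 (mod 13).
  i = 5 (α = 12): (12−2)(12−10)(12−6)(12−9) = 10·2·6·3 = 360 ≡ 9, so v_5 = 9^{−1} = 3 (mod 13).
  v = [10, 1, 6, 6, 3].
Step 2: syndromes of r = [1, 7, 4, 6, 2] (all sums mod 13).
  S_0 = Σ v_i r_i = 10·1 + 1·7 + 6·4 + 6·6 + 3·2 = 83 ≡ 5.
  S_1 = Σ v_i α_i r_i = 10·2·1 + 1·10·7 + 6·6·4 + 6·9·6 + 3·12·2 = 630 ≡ 6.
  α_i^2 mod 13 = [4, 9, 10, 3, 1].
  S_2 = Σ v_i α_i^2 r_i = 10·4·1 + 1·9·7 + 6·10·4 + 6·3·6 + 3·1·2 = 457 ≡ 2.
  S = (5, 6, 2) ≠ 0, so r is not a codeword (an error is present).
Step 3: locate the error. For a single error e at position i, S_ℓ = v_i·e·α_i^ℓ, so α_err = S_1/S_0.
  S_0^{−1} = 5^{−1} = 8 (mod 13), so α_err = 6·8 = 48 ≡ 9 = α_4. Error position i = 4.
  Consistency check: S_2/S_1 = 2·11 = 22 ≡ 9 = α_err ✓ (single-error assumption holds).
Step 4: error magnitude e = S_0/v_4 = S_0·∏_{j≠4}(α_4 − α_j) = 5·11 = 55 ≡ 3 (mod 13).
Step 5: correct position 4: c_4 = r_4 − e = 6 − 3 ≡ 3 (mod 13). Hence c = [1, 7, 4, 3, 2].
  Check: interpolating c through the α_i gives m(x) = 6 + 4·x (degree < 2) with m(α_i) = c_i for every i, so c is indeed a codeword.


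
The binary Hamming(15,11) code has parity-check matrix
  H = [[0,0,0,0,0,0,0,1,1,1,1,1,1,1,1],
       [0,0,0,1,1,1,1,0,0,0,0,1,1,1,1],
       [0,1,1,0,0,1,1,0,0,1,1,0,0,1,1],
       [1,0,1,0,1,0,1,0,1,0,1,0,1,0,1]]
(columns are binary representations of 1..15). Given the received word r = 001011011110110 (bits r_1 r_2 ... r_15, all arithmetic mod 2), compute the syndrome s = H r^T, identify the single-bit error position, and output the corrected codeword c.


s = (0, 0, 1, 1)^T, error position = 3, corrected codeword c = 000011011110110

Compute s = H r^T mod 2 one row at a time:
  s_1 = 1 + 1 + 1 + 1 + 0 + 1 + 1 + 0 = 6 ≡ 0 (mod 2).
  s_2 = 0 + 1 + 1 + 0 + 0 + 1 + 1 + 0 = 4 ≡ 0 (mod 2).
  s_3 = 0 + 1 + 1 + 0 + 1 + 1 + 1 + 0 = 5 ≡ 1 (mod 2).
  s_4 = 0 + 1 + 1 + 0 + 1 + 1 + 1 + 0 = 5 ≡ 1 (mod 2).
s = (0, 0, 1, 1)^T — this equals column 3 of H (binary 0011), so error is at position 3.
Correct: flip bit 3 of r = 001011011110110 to get c = 000011011110110.


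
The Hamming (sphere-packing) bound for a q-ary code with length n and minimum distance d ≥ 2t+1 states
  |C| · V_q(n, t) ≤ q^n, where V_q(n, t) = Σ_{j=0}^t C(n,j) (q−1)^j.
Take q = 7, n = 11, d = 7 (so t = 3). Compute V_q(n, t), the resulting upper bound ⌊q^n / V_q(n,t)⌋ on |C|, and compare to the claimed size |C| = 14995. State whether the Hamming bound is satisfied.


V_q(n, t) = 37687, q^n = 1977326743, Hamming bound = 52467, |C| = 14995 ≤ bound (satisfied).

Step 1: Compute V_q(n, t) = Σ_{j=0}^3 C(n, j) (q−1)^j.
  j = 0: C(11,0)·(6)^0 = 1·1 = 1.
  j = 1: C(11,1)·(6)^1 = 11·6 = 66.
  j = 2: C(11,2)·(6)^2 = 55·36 = 1980.
  j = 3: C(11,3)·(6)^3 = 165·216 = 35640.
  V_q(n, t) = 1 + 66 + 1980 + 35640 = 37687.
Step 2: q^n = 7^11 = 1977326743.
Step 3: Hamming bound ⌊q^n / V_q(n,t)⌋ = ⌊1977326743/37687⌋ = 52467.
Step 4: Compare |C| = 14995 to 52467: satisfied.
The claimed |C| lies below the Hamming bound.


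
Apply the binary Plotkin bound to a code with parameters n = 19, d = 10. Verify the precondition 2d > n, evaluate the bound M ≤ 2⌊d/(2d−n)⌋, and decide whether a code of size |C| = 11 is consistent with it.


Plotkin bound M ≤ 20; given |C| = 11 ≤ bound (satisfied).

Check applicability: 2d = 20, n = 19.
2d − n = 1 > 0, so Plotkin applies.
Compute d/(2d−n) = 10/1 ≈ 10.0000.
⌊d/(2d−n)⌋ = 10.
Plotkin bound: M ≤ 2·10 = 20.
Given |C| = 11, check: satisfied.
This |C| is below the Plotkin bound.


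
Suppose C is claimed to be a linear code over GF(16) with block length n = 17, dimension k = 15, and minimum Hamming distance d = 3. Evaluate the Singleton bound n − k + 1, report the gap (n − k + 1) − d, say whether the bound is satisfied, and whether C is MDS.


Singleton RHS = n − k + 1 = 3, slack = 0, bound satisfied, MDS.

Singleton bound: d ≤ n − k + 1.
Here n = 17, k = 15, so n − k + 1 = 3.
Given d = 3, check d ≤ 3: YES.
Slack = (n − k + 1) − d = 0.
The code is MDS (slack = 0).
Description: the claimed parameters are [17, 15, 3]_16; such a code would be MDS (meets Singleton bound).


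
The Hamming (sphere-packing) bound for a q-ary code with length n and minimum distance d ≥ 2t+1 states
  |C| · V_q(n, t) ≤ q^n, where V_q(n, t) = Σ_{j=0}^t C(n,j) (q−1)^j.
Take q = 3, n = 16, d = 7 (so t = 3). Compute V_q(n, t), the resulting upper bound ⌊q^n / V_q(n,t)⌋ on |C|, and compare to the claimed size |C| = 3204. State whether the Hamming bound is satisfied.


V_q(n, t) = 4993, q^n = 43046721, Hamming bound = 8621, |C| = 3204 ≤ bound (satisfied).

Step 1: Compute V_q(n, t) = Σ_{j=0}^3 C(n, j) (q−1)^j.
  j = 0: C(16,0)·(2)^0 = 1·1 = 1.
  j = 1: C(16,1)·(2)^1 = 16·2 = 32.
  j = 2: C(16,2)·(2)^2 = 120·4 = 480.
  j = 3: C(16,3)·(2)^3 = 560·8 = 4480.
  V_q(n, t) = 1 + 32 + 480 + 4480 = 4993.
Step 2: q^n = 3^16 = 43046721.
Step 3: Hamming bound ⌊q^n / V_q(n,t)⌋ = ⌊43046721/4993⌋ = 8621.
Step 4: Compare |C| = 3204 to 8621: satisfied.
The claimed |C| lies below the Hamming bound.


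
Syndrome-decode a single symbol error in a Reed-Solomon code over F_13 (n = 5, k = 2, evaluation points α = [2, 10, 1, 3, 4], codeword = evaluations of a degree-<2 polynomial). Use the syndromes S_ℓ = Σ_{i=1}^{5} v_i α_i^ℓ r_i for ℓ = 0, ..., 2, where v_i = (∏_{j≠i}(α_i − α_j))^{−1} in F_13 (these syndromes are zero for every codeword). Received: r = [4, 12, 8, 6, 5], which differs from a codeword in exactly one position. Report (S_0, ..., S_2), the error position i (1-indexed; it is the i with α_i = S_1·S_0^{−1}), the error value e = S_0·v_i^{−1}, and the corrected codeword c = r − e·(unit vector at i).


S = (1, 2, 4), error at position 1, error magnitude e = 10, c = [7, 12, 8, 6, 5].

Step 1: column multipliers v_i = (∏_{j≠i}(α_i − α_j))^{−1} mod 13.
  i = 1 (α = 2): (2−10)(2−1)(2−3)(2−4) = (−8)·1·(−1)·(−2) = −16 ≡ 10, so v_1 = 10^{−1} = 4 (mod 13).
  i = 2 (α = 10): (10−2)(10−1)(10−3)(10−4) = 8·9·7·6 = 3024 ≡ 8, so v_2 = 8^{−1} = 5 (mod 13).
  i = 3 (α = 1): (1−2)(1−10)(1−3)(1−4) = (−1)·(−9)·(−2)·(−3) = 54 ≡ 2, so v_3 = 2^{−1} = 7 (mod 13).
  i = 4 (α = 3): (3−2)(3−10)(3−1)(3−4) = 1·(−7)·2·(−1) = 14 ≡ 1, so v_4 = 1^{−1} = 1 (mod 13).
  i = 5 (α = 4): (4−2)(4−10)(4−1)(4−3) = 2·(−6)·3·1 = −36 ≡ 3, so v_5 = 3^{−1} = 9 (mod 13).
  v = [4, 5, 7, 1, 9].
Step 2: syndromes of r = [4, 12, 8, 6, 5] (all sums mod 13).
  S_0 = Σ v_i r_i = 4·4 + 5·12 + 7·8 + 1·6 + 9·5 = 183 ≡ 1.
  S_1 = Σ v_i α_i r_i = 4·2·4 + 5·10·12 + 7·1·8 + 1·3·6 + 9·4·5 = 886 ≡ 2.
  α_i^2 mod 13 = [4, 9, 1, 9, 3].
  S_2 = Σ v_i α_i^2 r_i = 4·4·4 + 5·9·12 + 7·1·8 + 1·9·6 + 9·3·5 = 849 ≡ 4.
  S = (1, 2, 4) ≠ 0, so r is not a codeword (an error is present).
Step 3: locate the error. For a single error e at position i, S_ℓ = v_i·e·α_i^ℓ, so α_err = S_1/S_0.
  S_0^{−1} = 1^{−1} = 1 (mod 13), so α_err = 2·1 = 2 ≡ 2 = α_1. Error position i = 1.
  Consistency check: S_2/S_1 = 4·7 = 28 ≡ 2 = α_err ✓ (single-error assumption holds).
Step 4: error magnitude e = S_0/v_1 = S_0·∏_{j≠1}(α_1 − α_j) = 1·10 = 10 ≡ 10 (mod 13).
Step 5: correct position 1: c_1 = r_1 − e = 4 − 10 ≡ 7 (mod 13). Hence c = [7, 12, 8, 6, 5].
  Check: interpolating c through the α_i gives m(x) = 9 + 12·x (degree < 2) with m(α_i) = c_i for every i, so c is indeed a codeword.


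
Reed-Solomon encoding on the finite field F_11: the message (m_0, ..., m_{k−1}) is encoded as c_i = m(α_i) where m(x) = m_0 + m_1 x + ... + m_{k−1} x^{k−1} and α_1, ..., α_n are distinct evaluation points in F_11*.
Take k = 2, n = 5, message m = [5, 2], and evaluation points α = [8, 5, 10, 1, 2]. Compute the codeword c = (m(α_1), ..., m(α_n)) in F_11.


c = [10, 4, 3, 7, 9]

Message polynomial: m(x) = 5 + 2·x (mod 11).
For each evaluation point α_i, compute m(α_i) mod 11:
  α_1 = 8: Horner steps 2 → 10, so m(8) = 10.
  α_2 = 5: Horner steps 2 → 4, so m(5) = 4.
  α_3 = 10: Horner steps 2 → 3, so m(10) = 3.
  α_4 = 1: Horner steps 2 → 7, so m(1) = 7.
  α_5 = 2: Horner steps 2 → 9, so m(2) = 9.
Codeword c = [10, 4, 3, 7, 9] ∈ F_11^5.


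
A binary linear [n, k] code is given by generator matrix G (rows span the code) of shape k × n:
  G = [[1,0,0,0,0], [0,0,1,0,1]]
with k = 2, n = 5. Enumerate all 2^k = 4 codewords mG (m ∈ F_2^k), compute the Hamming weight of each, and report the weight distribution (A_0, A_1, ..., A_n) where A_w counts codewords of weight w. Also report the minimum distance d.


Weight distribution: A_0 = 1, A_1 = 1, A_2 = 1, A_3 = 1. Minimum distance d = 1.

Enumerate all 2^2 = 4 messages m ∈ F_2^2.
For each, compute codeword c = mG in F_2^5, then tally its weight.
  m = 00 → c = 00000, weight = 0.
  m = 10 → c = 10000, weight = 1.
  m = 01 → c = 00101, weight = 2.
  m = 11 → c = 10101, weight = 3.
Tally weights:
  weight 0: 1 codewords.
  weight 1: 1 codewords.
  weight 2: 1 codewords.
  weight 3: 1 codewords.
Minimum distance d = smallest w > 0 with A_w > 0 = 1.
Sanity: Σ A_w = 4 = 2^2 = 4 ✓.


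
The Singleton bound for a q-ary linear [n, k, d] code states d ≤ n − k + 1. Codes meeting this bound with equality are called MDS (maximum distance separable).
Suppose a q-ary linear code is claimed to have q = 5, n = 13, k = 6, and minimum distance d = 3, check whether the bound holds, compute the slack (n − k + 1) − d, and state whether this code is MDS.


Singleton RHS = n − k + 1 = 8, slack = 5, bound satisfied, not MDS.

Singleton bound: d ≤ n − k + 1.
Here n = 13, k = 6, so n − k + 1 = 8.
Given d = 3, check d ≤ 8: YES.
Slack = (n − k + 1) − d = 5.
The code is NOT MDS (slack = 5 > 0).
Description: the claimed parameters are [13, 6, 3]_5; such a code would be non-MDS.


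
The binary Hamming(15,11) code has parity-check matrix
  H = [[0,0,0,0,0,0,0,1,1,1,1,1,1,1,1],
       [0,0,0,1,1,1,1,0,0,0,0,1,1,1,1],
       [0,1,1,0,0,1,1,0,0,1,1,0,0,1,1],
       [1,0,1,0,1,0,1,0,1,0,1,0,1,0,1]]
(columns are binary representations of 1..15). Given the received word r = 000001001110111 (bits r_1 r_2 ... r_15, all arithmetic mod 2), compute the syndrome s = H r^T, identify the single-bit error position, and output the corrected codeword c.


s = (0, 0, 1, 0)^T, error position = 2, corrected codeword c = 010001001110111

Compute s = H r^T mod 2 one row at a time:
  s_1 = 0 + 1 + 1 + 1 + 0 + 1 + 1 + 1 = 6 ≡ 0 (mod 2).
  s_2 = 0 + 0 + 1 + 0 + 0 + 1 + 1 + 1 = 4 ≡ 0 (mod 2).
  s_3 = 0 + 0 + 1 + 0 + 1 + 1 + 1 + 1 = 5 ≡ 1 (mod 2).
  s_4 = 0 + 0 + 0 + 0 + 1 + 1 + 1 + 1 = 4 ≡ 0 (mod 2).
s = (0, 0, 1, 0)^T — this equals column 2 of H (binary 0010), so error is at position 2.
Correct: flip bit 2 of r = 000001001110111 to get c = 010001001110111.


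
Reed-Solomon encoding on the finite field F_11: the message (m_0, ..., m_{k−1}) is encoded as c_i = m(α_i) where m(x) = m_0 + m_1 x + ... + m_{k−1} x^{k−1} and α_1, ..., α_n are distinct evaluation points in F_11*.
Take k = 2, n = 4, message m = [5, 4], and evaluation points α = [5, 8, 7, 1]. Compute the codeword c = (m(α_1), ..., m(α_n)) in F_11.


c = [3, 4, 0, 9]

Message polynomial: m(x) = 5 + 4·x (mod 11).
For each evaluation point α_i, compute m(α_i) mod 11:
  α_1 = 5: Horner steps 4 → 3, so m(5) = 3.
  α_2 = 8: Horner steps 4 → 4, so m(8) = 4.
  α_3 = 7: Horner steps 4 → 0, so m(7) = 0.
  α_4 = 1: Horner steps 4 → 9, so m(1) = 9.
Codeword c = [3, 4, 0, 9] ∈ F_11^4.


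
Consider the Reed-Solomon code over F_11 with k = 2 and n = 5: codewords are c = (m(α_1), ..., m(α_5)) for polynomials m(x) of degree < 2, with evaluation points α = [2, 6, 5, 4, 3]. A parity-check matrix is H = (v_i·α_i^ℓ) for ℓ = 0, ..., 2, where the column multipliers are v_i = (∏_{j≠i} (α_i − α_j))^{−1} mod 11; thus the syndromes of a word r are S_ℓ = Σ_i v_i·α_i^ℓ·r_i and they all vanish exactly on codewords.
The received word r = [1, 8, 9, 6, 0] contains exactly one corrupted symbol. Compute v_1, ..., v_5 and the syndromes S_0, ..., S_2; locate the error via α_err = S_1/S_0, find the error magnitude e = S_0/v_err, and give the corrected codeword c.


S = (10, 7, 6), error at position 4, error magnitude e = 7, c = [1, 8, 9, 10, 0].

Step 1: column multipliers v_i = (∏_{j≠i}(α_i − α_j))^{−1} mod 11.
  i = 1 (α = 2): (2−6)(2−5)(2−4)(2−3) = (−4)·(−3)·(−2)·(−1) = 24 ≡ 2, so v_1 = 2^{−1} = 6 (mod 11).
  i = 2 (α = 6): (6−2)(6−5)(6−4)(6−3) = 4·1·2·3 = 24 ≡ 2, so v_2 = 2^{−1} = 6 (mod 11).
  i = 3 (α = 5): (5−2)(5−6)(5−4)(5−3) = 3·(−1)·1·2 = −6 ≡ 5, so v_3 = 5^{−1} = 9 (mod 11).
  i = 4 (α = 4): (4−2)(4−6)(4−5)(4−3) = 2·(−2)·(−1)·1 = 4 ≡ 4, so v_4 = 4^{−1} = 3 (mod 11).
  i = 5 (α = 3): (3−2)(3−6)(3−5)(3−4) = 1·(−3)·(−2)·(−1) = −6 ≡ 5, so v_5 = 5^{−1} = 9 (mod 11).
  v = [6, 6, 9, 3, 9].
Step 2: syndromes of r = [1, 8, 9, 6, 0] (all sums mod 11).
  S_0 = Σ v_i r_i = 6·1 + 6·8 + 9·9 + 3·6 + 9·0 = 153 ≡ 10.
  S_1 = Σ v_i α_i r_i = 6·2·1 + 6·6·8 + 9·5·9 + 3·4·6 + 9·3·0 = 777 ≡ 7.
  α_i^2 mod 11 = [4, 3, 3, 5, 9].
  S_2 = Σ v_i α_i^2 r_i = 6·4·1 + 6·3·8 + 9·3·9 + 3·5·6 + 9·9·0 = 501 ≡ 6.
  S = (10, 7, 6) ≠ 0, so r is not a codeword (an error is present).
Step 3: locate the error. For a single error e at position i, S_ℓ = v_i·e·α_i^ℓ, so α_err = S_1/S_0.
  S_0^{−1} = 10^{−1} = 10 (mod 11), so α_err = 7·10 = 70 ≡ 4 = α_4. Error position i = 4.
  Consistency check: S_2/S_1 = 6·8 = 48 ≡ 4 = α_err ✓ (single-error assumption holds).
Step 4: error magnitude e = S_0/v_4 = S_0·∏_{j≠4}(α_4 − α_j) = 10·4 = 40 ≡ 7 (mod 11).
Step 5: correct position 4: c_4 = r_4 − e = 6 − 7 ≡ 10 (mod 11). Hence c = [1, 8, 9, 10, 0].
  Check: interpolating c through the α_i gives m(x) = 3 + 10·x (degree < 2) with m(α_i) = c_i for every i, so c is indeed a codeword.


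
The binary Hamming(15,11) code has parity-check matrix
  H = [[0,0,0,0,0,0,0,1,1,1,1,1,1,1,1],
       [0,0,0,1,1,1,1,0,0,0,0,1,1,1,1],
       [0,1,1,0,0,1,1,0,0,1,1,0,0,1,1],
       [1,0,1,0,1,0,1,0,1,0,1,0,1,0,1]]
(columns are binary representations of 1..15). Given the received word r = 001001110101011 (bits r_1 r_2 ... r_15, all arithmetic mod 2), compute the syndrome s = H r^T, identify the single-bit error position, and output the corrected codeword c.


s = (1, 1, 0, 1)^T, error position = 13, corrected codeword c = 001001110101111

Compute s = H r^T mod 2 one row at a time:
  s_1 = 1 + 0 + 1 + 0 + 1 + 0 + 1 + 1 = 5 ≡ 1 (mod 2).
  s_2 = 0 + 0 + 1 + 1 + 1 + 0 + 1 + 1 = 5 ≡ 1 (mod 2).
  s_3 = 0 + 1 + 1 + 1 + 1 + 0 + 1 + 1 = 6 ≡ 0 (mod 2).
  s_4 = 0 + 1 + 0 + 1 + 0 + 0 + 0 + 1 = 3 ≡ 1 (mod 2).
s = (1, 1, 0, 1)^T — this equals column 13 of H (binary 1101), so error is at position 13.
Correct: flip bit 13 of r = 001001110101011 to get c = 001001110101111.


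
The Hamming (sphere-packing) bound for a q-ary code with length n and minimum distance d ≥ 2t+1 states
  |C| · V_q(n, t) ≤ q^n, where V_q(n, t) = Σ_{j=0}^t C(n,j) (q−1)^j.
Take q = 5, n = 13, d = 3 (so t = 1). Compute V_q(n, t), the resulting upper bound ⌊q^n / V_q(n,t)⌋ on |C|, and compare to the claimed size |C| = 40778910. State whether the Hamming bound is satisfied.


V_q(n, t) = 53, q^n = 1220703125, Hamming bound = 23032134, |C| = 40778910 > bound (violated).

Step 1: Compute V_q(n, t) = Σ_{j=0}^1 C(n, j) (q−1)^j.
  j = 0: C(13,0)·(4)^0 = 1·1 = 1.
  j = 1: C(13,1)·(4)^1 = 13·4 = 52.
  V_q(n, t) = 1 + 52 = 53.
Step 2: q^n = 5^13 = 1220703125.
Step 3: Hamming bound ⌊q^n / V_q(n,t)⌋ = ⌊1220703125/53⌋ = 23032134.
Step 4: Compare |C| = 40778910 to 23032134: violated.
The claimed |C| lies above the Hamming bound, so no 5-ary code of length 13 with d ≥ 3 can have 40778910 codewords.


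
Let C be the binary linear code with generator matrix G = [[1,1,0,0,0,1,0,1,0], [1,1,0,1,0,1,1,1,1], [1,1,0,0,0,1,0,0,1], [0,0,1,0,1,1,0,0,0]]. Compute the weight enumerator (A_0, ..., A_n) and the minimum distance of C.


Weight distribution: A_0 = 1, A_2 = 1, A_3 = 3, A_4 = 2, A_5 = 4, A_6 = 3, A_7 = 1, A_8 = 1. Minimum distance d = 2.

Enumerate all 2^4 = 16 messages m ∈ F_2^4.
For each, compute codeword c = mG in F_2^9, then tally its weight.
  m = 0000 → c = 000000000, weight = 0.
  m = 1000 → c = 110001010, weight = 4.
  m = 0100 → c = 110101111, weight = 7.
  m = 1100 → c = 000100101, weight = 3.
  m = 0010 → c = 110001001, weight = 4.
  m = 1010 → c = 000000011, weight = 2.
  m = 0110 → c = 000100110, weight = 3.
  m = 1110 → c = 110101100, weight = 5.
  m = 0001 → c = 001011000, weight = 3.
  m = 1001 → c = 111010010, weight = 5.
  m = 0101 → c = 111110111, weight = 8.
  m = 1101 → c = 001111101, weight = 6.
  m = 0011 → c = 111010001, weight = 5.
  m = 1011 → c = 001011011, weight = 5.
  m = 0111 → c = 001111110, weight = 6.
  m = 1111 → c = 111110100, weight = 6.
Tally weights:
  weight 0: 1 codewords.
  weight 2: 1 codewords.
  weight 3: 3 codewords.
  weight 4: 2 codewords.
  weight 5: 4 codewords.
  weight 6: 3 codewords.
  weight 7: 1 codewords.
  weight 8: 1 codewords.
Minimum distance d = smallest w > 0 with A_w > 0 = 2.
Sanity: Σ A_w = 16 = 2^4 = 16 ✓.


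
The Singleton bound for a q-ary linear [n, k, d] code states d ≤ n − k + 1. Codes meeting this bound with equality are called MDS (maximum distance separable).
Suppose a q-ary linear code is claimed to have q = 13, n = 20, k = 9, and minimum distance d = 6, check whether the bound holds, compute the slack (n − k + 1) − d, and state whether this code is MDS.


Singleton RHS = n − k + 1 = 12, slack = 6, bound satisfied, not MDS.

Singleton bound: d ≤ n − k + 1.
Here n = 20, k = 9, so n − k + 1 = 12.
Given d = 6, check d ≤ 12: YES.
Slack = (n − k + 1) − d = 6.
The code is NOT MDS (slack = 6 > 0).
Description: the claimed parameters are [20, 9, 6]_13; such a code would be non-MDS.


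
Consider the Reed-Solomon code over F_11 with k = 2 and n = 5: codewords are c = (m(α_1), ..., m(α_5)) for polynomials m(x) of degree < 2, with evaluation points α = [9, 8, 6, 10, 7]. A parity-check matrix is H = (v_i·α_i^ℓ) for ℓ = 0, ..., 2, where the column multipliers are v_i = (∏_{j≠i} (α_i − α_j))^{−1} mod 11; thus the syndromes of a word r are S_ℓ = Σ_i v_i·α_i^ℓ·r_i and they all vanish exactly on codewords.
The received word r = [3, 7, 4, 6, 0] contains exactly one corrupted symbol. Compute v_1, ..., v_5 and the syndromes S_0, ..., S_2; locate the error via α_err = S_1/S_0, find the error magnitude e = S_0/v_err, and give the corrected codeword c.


S = (9, 2, 9), error at position 4, error magnitude e = 7, c = [3, 7, 4, 10, 0].

Step 1: column multipliers v_i = (∏_{j≠i}(α_i − α_j))^{−1} mod 11.
  i = 1 (α = 9): (9−8)(9−6)(9−10)(9−7) = 1·3·(−1)·2 = −6 ≡ 5, so v_1 = 5^{−1} = 9 (mod 11).
  i = 2 (α = 8): (8−9)(8−6)(8−10)(8−7) = (−1)·2·(−2)·1 = 4 ≡ 4, so v_2 = 4^{−1} = 3 (mod 11).
  i = 3 (α = 6): (6−9)(6−8)(6−10)(6−7) = (−3)·(−2)·(−4)·(−1) = 24 ≡ 2, so v_3 = 2^{−1} = 6 (mod 11).
  i = 4 (α = 10): (10−9)(10−8)(10−6)(10−7) = 1·2·4·3 = 24 ≡ 2, so v_4 = 2^{−1} = 6 (mod 11).
  i = 5 (α = 7): (7−9)(7−8)(7−6)(7−10) = (−2)·(−1)·1·(−3) = −6 ≡ 5, so v_5 = 5^{−1} = 9 (mod 11).
  v = [9, 3, 6, 6, 9].
Step 2: syndromes of r = [3, 7, 4, 6, 0] (all sums mod 11).
  S_0 = Σ v_i r_i = 9·3 + 3·7 + 6·4 + 6·6 + 9·0 = 108 ≡ 9.
  S_1 = Σ v_i α_i r_i = 9·9·3 + 3·8·7 + 6·6·4 + 6·10·6 + 9·7·0 = 915 ≡ 2.
  α_i^2 mod 11 = [4, 9, 3, 1, 5].
  S_2 = Σ v_i α_i^2 r_i = 9·4·3 + 3·9·7 + 6·3·4 + 6·1·6 + 9·5·0 = 405 ≡ 9.
  S = (9, 2, 9) ≠ 0, so r is not a codeword (an error is present).
Step 3: locate the error. For a single error e at position i, S_ℓ = v_i·e·α_i^ℓ, so α_err = S_1/S_0.
  S_0^{−1} = 9^{−1} = 5 (mod 11), so α_err = 2·5 = 10 ≡ 10 = α_4. Error position i = 4.
  Consistency check: S_2/S_1 = 9·6 = 54 ≡ 10 = α_err ✓ (single-error assumption holds).
Step 4: error magnitude e = S_0/v_4 = S_0·∏_{j≠4}(α_4 − α_j) = 9·2 = 18 ≡ 7 (mod 11).
Step 5: correct position 4: c_4 = r_4 − e = 6 − 7 ≡ 10 (mod 11). Hence c = [3, 7, 4, 10, 0].
  Check: interpolating c through the α_i gives m(x) = 6 + 7·x (degree < 2) with m(α_i) = c_i for every i, so c is indeed a codeword.


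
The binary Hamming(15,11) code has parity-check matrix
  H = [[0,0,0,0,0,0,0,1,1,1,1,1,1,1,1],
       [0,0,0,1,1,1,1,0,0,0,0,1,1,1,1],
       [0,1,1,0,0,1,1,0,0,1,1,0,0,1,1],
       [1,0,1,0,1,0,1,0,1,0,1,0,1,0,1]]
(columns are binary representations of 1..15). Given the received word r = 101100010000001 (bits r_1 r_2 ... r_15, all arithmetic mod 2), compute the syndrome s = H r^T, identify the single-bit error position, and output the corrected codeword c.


s = (0, 0, 0, 1)^T, error position = 1, corrected codeword c = 001100010000001

Compute s = H r^T mod 2 one row at a time:
  s_1 = 1 + 0 + 0 + 0 + 0 + 0 + 0 + 1 = 2 ≡ 0 (mod 2).
  s_2 = 1 + 0 + 0 + 0 + 0 + 0 + 0 + 1 = 2 ≡ 0 (mod 2).
  s_3 = 0 + 1 + 0 + 0 + 0 + 0 + 0 + 1 = 2 ≡ 0 (mod 2).
  s_4 = 1 + 1 + 0 + 0 + 0 + 0 + 0 + 1 = 3 ≡ 1 (mod 2).
s = (0, 0, 0, 1)^T — this equals column 1 of H (binary 0001), so error is at position 1.
Correct: flip bit 1 of r = 101100010000001 to get c = 001100010000001.


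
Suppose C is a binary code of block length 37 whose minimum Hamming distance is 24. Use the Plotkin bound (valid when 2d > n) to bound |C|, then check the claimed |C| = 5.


Plotkin bound M ≤ 4; given |C| = 5 > bound (violated).

Check applicability: 2d = 48, n = 37.
2d − n = 11 > 0, so Plotkin applies.
Compute d/(2d−n) = 24/11 ≈ 2.1818.
⌊d/(2d−n)⌋ = 2.
Plotkin bound: M ≤ 2·2 = 4.
Given |C| = 5, check: VIOLATED.
This |C| is above the Plotkin bound, so no binary code with n = 37, d = 24 and 5 codewords exists.


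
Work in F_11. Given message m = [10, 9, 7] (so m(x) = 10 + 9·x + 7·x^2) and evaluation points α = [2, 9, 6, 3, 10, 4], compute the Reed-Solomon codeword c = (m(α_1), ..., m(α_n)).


c = [1, 9, 8, 1, 8, 4]

Message polynomial: m(x) = 10 + 9·x + 7·x^2 (mod 11).
For each evaluation point α_i, compute m(α_i) mod 11:
  α_1 = 2: Horner steps 7 → 1 → 1, so m(2) = 1.
  α_2 = 9: Horner steps 7 → 6 → 9, so m(9) = 9.
  α_3 = 6: Horner steps 7 → 7 → 8, so m(6) = 8.
  α_4 = 3: Horner steps 7 → 8 → 1, so m(3) = 1.
  α_5 = 10: Horner steps 7 → 2 → 8, so m(10) = 8.
  α_6 = 4: Horner steps 7 → 4 → 4, so m(4) = 4.
Codeword c = [1, 9, 8, 1, 8, 4] ∈ F_11^6.


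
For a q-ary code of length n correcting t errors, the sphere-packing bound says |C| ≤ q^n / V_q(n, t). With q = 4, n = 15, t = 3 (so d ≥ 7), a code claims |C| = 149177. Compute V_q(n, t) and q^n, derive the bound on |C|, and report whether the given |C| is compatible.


V_q(n, t) = 13276, q^n = 1073741824, Hamming bound = 80878, |C| = 149177 > bound (violated).

Step 1: Compute V_q(n, t) = Σ_{j=0}^3 C(n, j) (q−1)^j.
  j = 0: C(15,0)·(3)^0 = 1·1 = 1.
  j = 1: C(15,1)·(3)^1 = 15·3 = 45.
  j = 2: C(15,2)·(3)^2 = 105·9 = 945.
  j = 3: C(15,3)·(3)^3 = 455·27 = 12285.
  V_q(n, t) = 1 + 45 + 945 + 12285 = 13276.
Step 2: q^n = 4^15 = 1073741824.
Step 3: Hamming bound ⌊q^n / V_q(n,t)⌋ = ⌊1073741824/13276⌋ = 80878.
Step 4: Compare |C| = 149177 to 80878: violated.
The claimed |C| lies above the Hamming bound, so no 4-ary code of length 15 with d ≥ 7 can have 149177 codewords.


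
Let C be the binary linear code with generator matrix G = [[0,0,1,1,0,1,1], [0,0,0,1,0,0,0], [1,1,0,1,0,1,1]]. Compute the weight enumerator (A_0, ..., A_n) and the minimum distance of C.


Weight distribution: A_0 = 1, A_1 = 1, A_3 = 2, A_4 = 3, A_5 = 1. Minimum distance d = 1.

Enumerate all 2^3 = 8 messages m ∈ F_2^3.
For each, compute codeword c = mG in F_2^7, then tally its weight.
  m = 000 → c = 0000000, weight = 0.
  m = 100 → c = 0011011, weight = 4.
  m = 010 → c = 0001000, weight = 1.
  m = 110 → c = 0010011, weight = 3.
  m = 001 → c = 1101011, weight = 5.
  m = 101 → c = 1110000, weight = 3.
  m = 011 → c = 1100011, weight = 4.
  m = 111 → c = 1111000, weight = 4.
Tally weights:
  weight 0: 1 codewords.
  weight 1: 1 codewords.
  weight 3: 2 codewords.
  weight 4: 3 codewords.
  weight 5: 1 codewords.
Minimum distance d = smallest w > 0 with A_w > 0 = 1.
Sanity: Σ A_w = 8 = 2^3 = 8 ✓.


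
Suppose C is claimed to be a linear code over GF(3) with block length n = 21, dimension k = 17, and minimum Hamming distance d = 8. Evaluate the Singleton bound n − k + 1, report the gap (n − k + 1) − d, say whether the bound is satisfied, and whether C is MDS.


Singleton RHS = n − k + 1 = 5, slack = -3, bound violated (no such code; not MDS).

Singleton bound: d ≤ n − k + 1.
Here n = 21, k = 17, so n − k + 1 = 5.
Given d = 8, check d ≤ 5: NO.
Slack = (n − k + 1) − d = -3.
The slack is negative: d = 8 exceeds n − k + 1 = 5 by 3, so the Singleton bound is violated and no linear [21, 17, 8]_3 code can exist. In particular it is not MDS (MDS requires d = n − k + 1 exactly).
Description: the claimed parameters are [21, 17, 8]_3; such a code would be impossible (violates the Singleton bound).
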